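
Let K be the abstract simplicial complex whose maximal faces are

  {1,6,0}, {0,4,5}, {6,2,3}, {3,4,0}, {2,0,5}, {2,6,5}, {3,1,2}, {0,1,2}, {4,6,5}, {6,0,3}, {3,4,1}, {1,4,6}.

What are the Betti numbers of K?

Take the total order 0 < 1 < 2 < 3 < 4 < 5 < 6 on the vertex set. Then K (dimension 2) consists of the simplices:

  0-simplices (7): [0], [1], [2], [3], [4], [5], [6]
  1-simplices (18): [0,1], [0,2], [0,3], [0,4], [0,5], [0,6], [1,2], [1,3], [1,4], [1,6], [2,3], [2,5], [2,6], [3,4], [3,6], [4,5], [4,6], [5,6]
  2-simplices (12): [0,1,2], [0,1,6], [0,2,5], [0,3,4], [0,3,6], [0,4,5], [1,2,3], [1,3,4], [1,4,6], [2,3,6], [2,5,6], [4,5,6]

giving chain groups C_0 ≅ Z^7, C_1 ≅ Z^18, C_2 ≅ Z^12.

Boundary ∂_1: C_1 → C_0 maps an edge to its endpoints' difference, ∂[p,q] = q − p. For instance
  ∂[3,4] = [4] − [3].
This gives a 7×18 integer matrix of rank 6; reducing to Smith normal form yields diagonal entries (1,1,1,1,1,1).

The boundary map ∂_2: C_2 → C_1 maps a triangle to the signed sum of its edges. For instance
  ∂[0,1,6] = [1,6] − [0,6] + [0,1],
  ∂[0,2,5] = [2,5] − [0,5] + [0,2].
The resulting 18×12 matrix has rank 12, and its Smith normal form has invariant factors (1,1,1,1,1,1,1,1,1,1,1,2).

Now H_k = ker ∂_k / im ∂_{k+1}, so:

  H_0: rank C_0 − rank ∂_1 = 7 − 6 = 1, and the invariant factors of ∂_1 are all 1, so H_0 = Z.
  H_1: rank ker ∂_1 − rank ∂_2 = (18 − 6) − 12 = 0, and ∂_2 has invariant factor 2 > 1, so H_1 = Z/2.
  H_2: rank ker ∂_2 − rank ∂_3 = (12 − 12) − 0 = 0, and there is no ∂_3, so H_2 = 0.

(K is a triangulation of the real projective plane RP^2.)

Hence the Betti numbers are b_0 = 1, b_1 = 0, b_2 = 0.

b_0 = 1, b_1 = 0, b_2 = 0.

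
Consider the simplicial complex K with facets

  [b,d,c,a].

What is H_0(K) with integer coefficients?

H_0 = Z.

K has 4 vertices, 6 edges, 4 triangles, 1 3-simplex.
rank ∂_0 = 0, rank ∂_1 = 3 ⇒ b_0 = 4 − 0 − 3 = 1; all invariant factors of ∂_1 are 1 so no torsion. So H_0 = Z.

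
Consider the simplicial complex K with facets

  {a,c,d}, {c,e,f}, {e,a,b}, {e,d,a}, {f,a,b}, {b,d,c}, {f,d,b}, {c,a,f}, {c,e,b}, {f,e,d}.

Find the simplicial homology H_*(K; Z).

Fix the vertex order a < b < c < d < e < f and write every simplex with vertices in increasing order. Then dim K = 2 and the simplices of K are:

  0-simplices (6): a, b, c, d, e, f
  1-simplices (15): ab, ac, ad, ae, af, bc, bd, be, bf, cd, ce, cf, de, df, ef
  2-simplices (10): abe, abf, acd, acf, ade, bcd, bce, bdf, cef, def

so the chain groups are C_0 ≅ Z^6, C_1 ≅ Z^15, C_2 ≅ Z^10.

The boundary map ∂_1: C_1 → C_0 sends each edge [p,q] (with p < q) to q − p. For instance
  ∂bd = d − b.
As a 6×15 matrix over Z this has rank 5, with invariant factors (1,1,1,1,1).

∂_2: C_2 → C_1 acts by ∂[p,q,r] = [q,r] − [p,r] + [p,q]. For instance
  ∂ade = de − ae + ad,
  ∂acf = cf − af + ac.
This gives a 15×10 integer matrix of rank 10; reducing to Smith normal form yields diagonal entries (1,1,1,1,1,1,1,1,1,2).

Reading off H_k = ker ∂_k / im ∂_{k+1}:

  H_0: rank C_0 − rank ∂_1 = 6 − 5 = 1, and the invariant factors of ∂_1 are all 1, so H_0 = Z.
  H_1: rank ker ∂_1 − rank ∂_2 = (15 − 5) − 10 = 0, and ∂_2 has invariant factor 2 > 1, so H_1 = Z/2.
  H_2: rank ker ∂_2 − rank ∂_3 = (10 − 10) − 0 = 0, and there is no ∂_3, so H_2 = 0.

As a check, the Euler characteristic is 6 − 15 + 10 = 1, which agrees with 1 − 0 + 0 = 1.
(K is a triangulation of the real projective plane RP^2.)

H_0 = Z,  H_1 = Z/2,  H_2 = 0.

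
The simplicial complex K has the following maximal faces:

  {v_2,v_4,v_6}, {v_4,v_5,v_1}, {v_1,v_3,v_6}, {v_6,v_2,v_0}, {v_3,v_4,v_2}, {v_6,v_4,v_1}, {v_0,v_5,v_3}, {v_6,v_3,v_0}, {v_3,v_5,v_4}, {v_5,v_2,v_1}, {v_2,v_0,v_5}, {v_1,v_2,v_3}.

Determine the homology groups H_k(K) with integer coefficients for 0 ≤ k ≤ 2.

H_0 = Z,  H_1 = Z_2,  H_2 = 0.

Take the total order v_0 < v_1 < v_2 < v_3 < v_4 < v_5 < v_6 on the vertex set. Then K (dimension 2) consists of the simplices:

  0-simplices (7): [v_0], [v_1], [v_2], [v_3], [v_4], [v_5], [v_6]
  1-simplices (18): (18 of them)
  2-simplices (12): (12 of them)

so the chain groups are C_0 ≅ Z^7, C_1 ≅ Z^18, C_2 ≅ Z^12.

The boundary map ∂_1: C_1 → C_0 maps an edge to its endpoints' difference, ∂[p,q] = q − p. For instance
  ∂[v_0,v_3] = [v_3] − [v_0].
The resulting 7×18 matrix has rank 6, and its Smith normal form has invariant factors (1,1,1,1,1,1).

Boundary ∂_2: C_2 → C_1 sends each 2-simplex [p,q,r] to [q,r] − [p,r] + [p,q]. For instance
  ∂[v_1,v_4,v_6] = [v_4,v_6] − [v_1,v_6] + [v_1,v_4],
  ∂[v_0,v_3,v_6] = [v_3,v_6] − [v_0,v_6] + [v_0,v_3].
The 18×12 boundary matrix has rank 12 and Smith normal form diag(1,1,1,1,1,1,1,1,1,1,1,2).

From H_k ≅ ker(∂_k) / im(∂_{k+1}) we obtain:

  H_0: rank C_0 − rank ∂_1 = 7 − 6 = 1, and the invariant factors of ∂_1 are all 1, so H_0 ≅ Z.
  H_1: rank ker ∂_1 − rank ∂_2 = (18 − 6) − 12 = 0, and ∂_2 has invariant factor 2 > 1, so H_1 ≅ Z_2.
  H_2: rank ker ∂_2 − rank ∂_3 = (12 − 12) − 0 = 0, and there is no ∂_3, so H_2 ≅ 0.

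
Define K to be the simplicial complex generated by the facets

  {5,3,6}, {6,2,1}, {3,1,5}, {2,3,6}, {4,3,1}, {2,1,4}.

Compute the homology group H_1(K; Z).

We work with the vertex ordering 1 < 2 < 3 < 4 < 5 < 6. The simplices of K, each written with vertices in increasing order, are:

  0-simplices (6): [1], [2], [3], [4], [5], [6]
  1-simplices (12): [1,2], [1,3], [1,4], [1,5], [1,6], [2,3], [2,4], [2,6], [3,4], [3,5], [3,6], [5,6]
  2-simplices (6): [1,2,4], [1,2,6], [1,3,4], [1,3,5], [2,3,6], [3,5,6]

so the chain groups are C_0 ≅ Z^6, C_1 ≅ Z^12, C_2 ≅ Z^6.

∂_1: C_1 → C_0 is given by ∂[p,q] = [q] − [p]. For instance
  ∂[2,4] = [4] − [2].
The 6×12 boundary matrix has rank 5 and Smith normal form diag(1,1,1,1,1).

Boundary ∂_2: C_2 → C_1 acts by ∂[p,q,r] = [q,r] − [p,r] + [p,q]. For instance
  ∂[1,2,6] = [2,6] − [1,6] + [1,2],
  ∂[1,3,4] = [3,4] − [1,4] + [1,3].
As a 12×6 matrix over Z this has rank 6, with invariant factors (1,1,1,1,1,1).

Reading off H_k = ker ∂_k / im ∂_{k+1}:

  H_1: rank ker ∂_1 − rank ∂_2 = (12 − 5) − 6 = 1, and the invariant factors of ∂_2 are all 1, so H_1 ≅ Z.

H_1 = Z.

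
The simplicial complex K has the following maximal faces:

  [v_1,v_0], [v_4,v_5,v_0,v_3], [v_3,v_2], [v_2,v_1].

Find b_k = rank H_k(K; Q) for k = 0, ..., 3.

b_0 = 1, b_1 = 1, b_2 = 0, b_3 = 0.

Fix the vertex order v_0 < v_1 < v_2 < v_3 < v_4 < v_5 and write every simplex with vertices in increasing order. Then dim K = 3 and the simplices of K are:

  0-simplices (6): [v_0], [v_1], [v_2], [v_3], [v_4], [v_5]
  1-simplices (9): [v_0,v_1], [v_0,v_3], [v_0,v_4], [v_0,v_5], [v_1,v_2], [v_2,v_3], [v_3,v_4], [v_3,v_5], [v_4,v_5]
  2-simplices (4): [v_0,v_3,v_4], [v_0,v_3,v_5], [v_0,v_4,v_5], [v_3,v_4,v_5]
  3-simplices (1): [v_0,v_3,v_4,v_5]

giving chain groups C_0 ≅ Z^6, C_1 ≅ Z^9, C_2 ≅ Z^4, C_3 ≅ Z^1.

Boundary ∂_1: C_1 → C_0 maps an edge to its endpoints' difference, ∂[p,q] = q − p. For instance
  ∂[v_0,v_5] = [v_5] − [v_0].
This gives a 6×9 integer matrix of rank 5; reducing to Smith normal form yields diagonal entries (1,1,1,1,1).

The boundary map ∂_2: C_2 → C_1 sends each 2-simplex [p,q,r] to [q,r] − [p,r] + [p,q]. For instance
  ∂[v_0,v_3,v_4] = [v_3,v_4] − [v_0,v_4] + [v_0,v_3],
  ∂[v_0,v_3,v_5] = [v_3,v_5] − [v_0,v_5] + [v_0,v_3].
The resulting 9×4 matrix has rank 3, and its Smith normal form has invariant factors (1,1,1).

The boundary map ∂_3: C_3 → C_2 sends each 3-simplex σ to the alternating sum Σ_i (−1)^i (σ with its i-th vertex removed). For instance
  ∂[v_0,v_3,v_4,v_5] = [v_3,v_4,v_5] − [v_0,v_4,v_5] + [v_0,v_3,v_5] − [v_0,v_3,v_4].
This gives a 4×1 integer matrix of rank 1; reducing to Smith normal form yields diagonal entries (1).

From H_k ≅ ker(∂_k) / im(∂_{k+1}) we obtain:

  H_0: rank C_0 − rank ∂_1 = 6 − 5 = 1, and the invariant factors of ∂_1 are all 1, so H_0 = Z.
  H_1: rank ker ∂_1 − rank ∂_2 = (9 − 5) − 3 = 1, and the invariant factors of ∂_2 are all 1, so H_1 = Z.
  H_2: rank ker ∂_2 − rank ∂_3 = (4 − 3) − 1 = 0, and the invariant factors of ∂_3 are all 1, so H_2 = 0.
  H_3: rank ker ∂_3 − rank ∂_4 = (1 − 1) − 0 = 0, and there is no ∂_4, so H_3 = 0.

As a check, the Euler characteristic is 6 − 9 + 4 − 1 = 0, which agrees with 1 − 1 + 0 − 0 = 0.

Hence the Betti numbers are b_0 = 1, b_1 = 1, b_2 = 0, b_3 = 0.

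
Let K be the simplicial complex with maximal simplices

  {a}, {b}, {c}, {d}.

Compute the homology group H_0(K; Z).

H_0 ≅ Z^4.

Take the total order a < b < c < d on the vertex set. Then K (dimension 0) consists of the simplices:

  0-simplices (4): a, b, c, d

giving chain groups C_0 ≅ Z^4.

Computing H_k = (kernel of ∂_k) / (image of ∂_{k+1}):

  H_0: rank C_0 − rank ∂_1 = 4 − 0 = 4, and there is no ∂_1, so H_0 = Z^4.

(K is a triangulation of a set of 4 points.)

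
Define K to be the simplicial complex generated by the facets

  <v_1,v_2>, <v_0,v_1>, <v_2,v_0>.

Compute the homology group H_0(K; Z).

H_0 ≅ Z.

K has 3 vertices, 3 edges.
rank ∂_0 = 0, rank ∂_1 = 2 ⇒ b_0 = 3 − 0 − 2 = 1; all invariant factors of ∂_1 are 1 so no torsion. So H_0 ≅ Z.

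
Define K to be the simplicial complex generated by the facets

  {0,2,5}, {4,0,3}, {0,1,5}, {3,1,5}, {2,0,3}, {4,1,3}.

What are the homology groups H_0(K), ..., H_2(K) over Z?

We work with the vertex ordering 0 < 1 < 2 < 3 < 4 < 5. The simplices of K, each written with vertices in increasing order, are:

  0-simplices (6): [0], [1], [2], [3], [4], [5]
  1-simplices (12): [0,1], [0,2], [0,3], [0,4], [0,5], [1,3], [1,4], [1,5], [2,3], [2,5], [3,4], [3,5]
  2-simplices (6): [0,1,5], [0,2,3], [0,2,5], [0,3,4], [1,3,4], [1,3,5]

so the chain groups are C_0 ≅ Z^6, C_1 ≅ Z^12, C_2 ≅ Z^6.

The boundary map ∂_1: C_1 → C_0 sends each edge [p,q] (with p < q) to q − p.
The resulting 6×12 matrix has rank 5, and its Smith normal form has invariant factors (1,1,1,1,1).

∂_2: C_2 → C_1 acts by ∂[p,q,r] = [q,r] − [p,r] + [p,q]. For instance
  ∂[0,3,4] = [3,4] − [0,4] + [0,3],
  ∂[0,1,5] = [1,5] − [0,5] + [0,1].
The resulting 12×6 matrix has rank 6, and its Smith normal form has invariant factors (1,1,1,1,1,1).

Reading off H_k = ker ∂_k / im ∂_{k+1}:

  H_0: rank C_0 − rank ∂_1 = 6 − 5 = 1, and the invariant factors of ∂_1 are all 1, so H_0 ≅ Z.
  H_1: rank ker ∂_1 − rank ∂_2 = (12 − 5) − 6 = 1, and the invariant factors of ∂_2 are all 1, so H_1 ≅ Z.
  H_2: rank ker ∂_2 − rank ∂_3 = (6 − 6) − 0 = 0, and there is no ∂_3, so H_2 ≅ 0.

H_0 = Z,  H_1 = Z,  H_2 = 0.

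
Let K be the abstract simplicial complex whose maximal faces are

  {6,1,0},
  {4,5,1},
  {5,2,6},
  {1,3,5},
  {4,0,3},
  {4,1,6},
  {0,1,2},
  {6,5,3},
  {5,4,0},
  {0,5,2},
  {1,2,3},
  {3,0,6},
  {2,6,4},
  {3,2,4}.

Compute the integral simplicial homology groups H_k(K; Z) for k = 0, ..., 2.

K has 7 vertices, 21 edges, 14 triangles.
rank ∂_0 = 0, rank ∂_1 = 6 ⇒ b_0 = 7 − 0 − 6 = 1; all invariant factors of ∂_1 are 1 so no torsion. So H_0 ≅ Z.
rank ∂_1 = 6, rank ∂_2 = 13 ⇒ b_1 = 21 − 6 − 13 = 2; all invariant factors of ∂_2 are 1 so no torsion. So H_1 ≅ Z^2.
rank ∂_2 = 13, rank ∂_3 = 0 ⇒ b_2 = 14 − 13 − 0 = 1. So H_2 ≅ Z.

H_0 ≅ Z,  H_1 ≅ Z^2,  H_2 ≅ Z.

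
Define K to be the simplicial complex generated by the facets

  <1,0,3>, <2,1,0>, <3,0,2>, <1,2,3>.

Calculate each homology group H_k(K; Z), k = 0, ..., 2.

We work with the vertex ordering 0 < 1 < 2 < 3. The simplices of K, each written with vertices in increasing order, are:

  0-simplices (4): [0], [1], [2], [3]
  1-simplices (6): [0,1], [0,2], [0,3], [1,2], [1,3], [2,3]
  2-simplices (4): [0,1,2], [0,1,3], [0,2,3], [1,2,3]

so the chain groups are C_0 ≅ Z^4, C_1 ≅ Z^6, C_2 ≅ Z^4.

Boundary ∂_1: C_1 → C_0 sends each edge [p,q] (with p < q) to q − p.
The 4×6 boundary matrix has rank 3 and Smith normal form diag(1,1,1).

∂_2: C_2 → C_1 maps a triangle to the signed sum of its edges. For instance
  ∂[1,2,3] = [2,3] − [1,3] + [1,2],
  ∂[0,2,3] = [2,3] − [0,3] + [0,2].
This gives a 6×4 integer matrix of rank 3; reducing to Smith normal form yields diagonal entries (1,1,1).

Now H_k = ker ∂_k / im ∂_{k+1}, so:

  H_0: rank C_0 − rank ∂_1 = 4 − 3 = 1, and the invariant factors of ∂_1 are all 1, so H_0 ≅ Z.
  H_1: rank ker ∂_1 − rank ∂_2 = (6 − 3) − 3 = 0, and the invariant factors of ∂_2 are all 1, so H_1 ≅ 0.
  H_2: rank ker ∂_2 − rank ∂_3 = (4 − 3) − 0 = 1, and there is no ∂_3, so H_2 ≅ Z.

(K is a triangulation of the 2-sphere S^2.)

H_0 ≅ Z,  H_1 = 0,  H_2 ≅ Z.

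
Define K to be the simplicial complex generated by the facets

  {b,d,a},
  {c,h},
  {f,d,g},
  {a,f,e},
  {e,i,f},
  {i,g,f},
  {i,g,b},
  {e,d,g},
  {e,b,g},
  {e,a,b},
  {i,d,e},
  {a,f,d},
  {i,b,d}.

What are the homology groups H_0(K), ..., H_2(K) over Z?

Take the total order a < b < c < d < e < f < g < h < i on the vertex set. Then K (dimension 2) consists of the simplices:

  0-simplices (9): a, b, c, d, e, f, g, h, i
  1-simplices (19): ab, ad, ae, af, bd, be, bg, bi, ch, de, df, dg, di, ef, eg, ei, fg, fi, gi
  2-simplices (12): abd, abe, adf, aef, bdi, beg, bgi, deg, dei, dfg, efi, fgi

so the chain groups are C_0 ≅ Z^9, C_1 ≅ Z^19, C_2 ≅ Z^12.

Boundary ∂_1: C_1 → C_0 sends each edge [p,q] (with p < q) to q − p.
This gives a 9×19 integer matrix of rank 7; reducing to Smith normal form yields diagonal entries (1,1,1,1,1,1,1).

Boundary ∂_2: C_2 → C_1 maps a triangle to the signed sum of its edges. For instance
  ∂aef = ef − af + ae,
  ∂adf = df − af + ad.
This gives a 19×12 integer matrix of rank 12; reducing to Smith normal form yields diagonal entries (1,1,1,1,1,1,1,1,1,1,1,2).

Now H_k = ker ∂_k / im ∂_{k+1}, so:

  H_0: rank C_0 − rank ∂_1 = 9 − 7 = 2, and the invariant factors of ∂_1 are all 1, so H_0 ≅ Z^2.
  H_1: rank ker ∂_1 − rank ∂_2 = (19 − 7) − 12 = 0, and ∂_2 has invariant factor 2 > 1, so H_1 ≅ Z/2.
  H_2: rank ker ∂_2 − rank ∂_3 = (12 − 12) − 0 = 0, and there is no ∂_3, so H_2 ≅ 0.

(K is a triangulation of the disjoint union of the 1-simplex and the real projective plane RP^2.)

H_0 = Z^2,  H_1 = Z/2,  H_2 = 0.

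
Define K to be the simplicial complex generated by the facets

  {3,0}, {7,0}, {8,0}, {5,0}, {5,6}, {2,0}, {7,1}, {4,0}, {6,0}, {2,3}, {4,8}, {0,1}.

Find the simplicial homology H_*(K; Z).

Fix the vertex order 0 < 1 < 2 < 3 < 4 < 5 < 6 < 7 < 8 and write every simplex with vertices in increasing order. Then dim K = 1 and the simplices of K are:

  0-simplices (9): [0], [1], [2], [3], [4], [5], [6], [7], [8]
  1-simplices (12): [0,1], [0,2], [0,3], [0,4], [0,5], [0,6], [0,7], [0,8], [1,7], [2,3], [4,8], [5,6]

Hence C_0 ≅ Z^9, C_1 ≅ Z^12.

Boundary ∂_1: C_1 → C_0 is given by ∂[p,q] = [q] − [p].
As a 9×12 matrix over Z this has rank 8, with invariant factors (1,1,1,1,1,1,1,1).

Now H_k = ker ∂_k / im ∂_{k+1}, so:

  H_0: rank C_0 − rank ∂_1 = 9 − 8 = 1, and the invariant factors of ∂_1 are all 1, so H_0 ≅ Z.
  H_1: rank ker ∂_1 − rank ∂_2 = (12 − 8) − 0 = 4, and there is no ∂_2, so H_1 ≅ Z^4.

As a check, the Euler characteristic is 9 − 12 = -3, which agrees with 1 − 4 = -3.

H_0 ≅ Z,  H_1 ≅ Z^4.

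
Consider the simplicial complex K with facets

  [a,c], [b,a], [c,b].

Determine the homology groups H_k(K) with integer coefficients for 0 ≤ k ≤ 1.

H_0 = Z,  H_1 = Z.

Order the vertices as a < b < c. Listing each simplex with vertices in this order, K has dimension 1 with simplices:

  0-simplices (3): a, b, c
  1-simplices (3): ab, ac, bc

Hence C_0 ≅ Z^3, C_1 ≅ Z^3.

∂_1: C_1 → C_0 sends each edge [p,q] (with p < q) to q − p. For instance
  ∂ab = b − a.
This gives a 3×3 integer matrix of rank 2; reducing to Smith normal form yields diagonal entries (1,1).

Now H_k = ker ∂_k / im ∂_{k+1}, so:

  H_0: rank C_0 − rank ∂_1 = 3 − 2 = 1, and the invariant factors of ∂_1 are all 1, so H_0 = Z.
  H_1: rank ker ∂_1 − rank ∂_2 = (3 − 2) − 0 = 1, and there is no ∂_2, so H_1 = Z.

(K is a triangulation of the circle S^1.)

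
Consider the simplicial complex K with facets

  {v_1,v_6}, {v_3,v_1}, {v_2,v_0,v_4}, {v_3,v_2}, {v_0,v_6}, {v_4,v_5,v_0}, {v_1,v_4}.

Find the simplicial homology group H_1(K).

H_1 = Z^2.

Take the total order v_0 < v_1 < v_2 < v_3 < v_4 < v_5 < v_6 on the vertex set. Then K (dimension 2) consists of the simplices:

  0-simplices (7): [v_0], [v_1], [v_2], [v_3], [v_4], [v_5], [v_6]
  1-simplices (10): [v_0,v_2], [v_0,v_4], [v_0,v_5], [v_0,v_6], [v_1,v_3], [v_1,v_4], [v_1,v_6], [v_2,v_3], [v_2,v_4], [v_4,v_5]
  2-simplices (2): [v_0,v_2,v_4], [v_0,v_4,v_5]

Hence C_0 ≅ Z^7, C_1 ≅ Z^10, C_2 ≅ Z^2.

The boundary map ∂_1: C_1 → C_0 is given by ∂[p,q] = [q] − [p]. For instance
  ∂[v_1,v_6] = [v_6] − [v_1].
The resulting 7×10 matrix has rank 6, and its Smith normal form has invariant factors (1,1,1,1,1,1).

The boundary map ∂_2: C_2 → C_1 acts by ∂[p,q,r] = [q,r] − [p,r] + [p,q]. For instance
  ∂[v_0,v_2,v_4] = [v_2,v_4] − [v_0,v_4] + [v_0,v_2],
  ∂[v_0,v_4,v_5] = [v_4,v_5] − [v_0,v_5] + [v_0,v_4].
The resulting 10×2 matrix has rank 2, and its Smith normal form has invariant factors (1,1).

Computing H_k = (kernel of ∂_k) / (image of ∂_{k+1}):

  H_1: rank ker ∂_1 − rank ∂_2 = (10 − 6) − 2 = 2, and the invariant factors of ∂_2 are all 1, so H_1 ≅ Z^2.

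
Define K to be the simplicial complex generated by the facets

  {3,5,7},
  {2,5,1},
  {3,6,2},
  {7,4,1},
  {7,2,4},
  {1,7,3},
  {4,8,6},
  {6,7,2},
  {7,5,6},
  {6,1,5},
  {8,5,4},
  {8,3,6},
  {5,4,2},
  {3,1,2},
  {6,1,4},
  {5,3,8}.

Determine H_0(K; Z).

H_0 ≅ Z.

K has 8 vertices, 24 edges, 16 triangles.
rank ∂_0 = 0, rank ∂_1 = 7 ⇒ b_0 = 8 − 0 − 7 = 1; all invariant factors of ∂_1 are 1 so no torsion. So H_0 ≅ Z.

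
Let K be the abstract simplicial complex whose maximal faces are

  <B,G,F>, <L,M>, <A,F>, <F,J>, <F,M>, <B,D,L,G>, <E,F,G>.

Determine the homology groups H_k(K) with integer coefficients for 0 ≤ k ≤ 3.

H_0 = Z,  H_1 = Z,  H_2 = 0,  H_3 = 0.

K has 9 vertices, 14 edges, 6 triangles, 1 3-simplex.
rank ∂_0 = 0, rank ∂_1 = 8 ⇒ b_0 = 9 − 0 − 8 = 1; all invariant factors of ∂_1 are 1 so no torsion. So H_0 ≅ Z.
rank ∂_1 = 8, rank ∂_2 = 5 ⇒ b_1 = 14 − 8 − 5 = 1; all invariant factors of ∂_2 are 1 so no torsion. So H_1 ≅ Z.
rank ∂_2 = 5, rank ∂_3 = 1 ⇒ b_2 = 6 − 5 − 1 = 0; all invariant factors of ∂_3 are 1 so no torsion. So H_2 ≅ 0.
rank ∂_3 = 1, rank ∂_4 = 0 ⇒ b_3 = 1 − 1 − 0 = 0. So H_3 ≅ 0.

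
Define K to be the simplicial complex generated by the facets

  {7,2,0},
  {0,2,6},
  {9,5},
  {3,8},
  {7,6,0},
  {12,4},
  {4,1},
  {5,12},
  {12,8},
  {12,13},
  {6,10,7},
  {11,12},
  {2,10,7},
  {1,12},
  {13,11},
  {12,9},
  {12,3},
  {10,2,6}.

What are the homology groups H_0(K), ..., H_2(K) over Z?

H_0 ≅ Z^2,  H_1 ≅ Z^4,  H_2 ≅ Z.

Order the vertices as 0 < 1 < 2 < 3 < 4 < 5 < 6 < 7 < 8 < 9 < 10 < 11 < 12 < 13. Listing each simplex with vertices in this order, K has dimension 2 with simplices:

  0-simplices (14): [0], [1], [2], [3], [4], [5], [6], [7], [8], [9], [10], [11], [12], [13]
  1-simplices (21): [0,2], [0,6], [0,7], [1,4], [1,12], [2,6], [2,7], [2,10], [3,8], [3,12], [4,12], [5,9], [5,12], [6,7], [6,10], [7,10], [8,12], [9,12], [11,12], [11,13], [12,13]
  2-simplices (6): [0,2,6], [0,2,7], [0,6,7], [2,6,10], [2,7,10], [6,7,10]

giving chain groups C_0 ≅ Z^14, C_1 ≅ Z^21, C_2 ≅ Z^6.

Boundary ∂_1: C_1 → C_0 maps an edge to its endpoints' difference, ∂[p,q] = q − p. For instance
  ∂[0,7] = [7] − [0].
The resulting 14×21 matrix has rank 12, and its Smith normal form has invariant factors (1,1,1,1,1,1,1,1,1,1,1,1).

Boundary ∂_2: C_2 → C_1 maps a triangle to the signed sum of its edges. For instance
  ∂[0,6,7] = [6,7] − [0,7] + [0,6],
  ∂[0,2,6] = [2,6] − [0,6] + [0,2].
As a 21×6 matrix over Z this has rank 5, with invariant factors (1,1,1,1,1).

From H_k ≅ ker(∂_k) / im(∂_{k+1}) we obtain:

  H_0: rank C_0 − rank ∂_1 = 14 − 12 = 2, and the invariant factors of ∂_1 are all 1, so H_0 ≅ Z^2.
  H_1: rank ker ∂_1 − rank ∂_2 = (21 − 12) − 5 = 4, and the invariant factors of ∂_2 are all 1, so H_1 ≅ Z^4.
  H_2: rank ker ∂_2 − rank ∂_3 = (6 − 5) − 0 = 1, and there is no ∂_3, so H_2 ≅ Z.

As a check, the Euler characteristic is 14 − 21 + 6 = -1, which agrees with 2 − 4 + 1 = -1.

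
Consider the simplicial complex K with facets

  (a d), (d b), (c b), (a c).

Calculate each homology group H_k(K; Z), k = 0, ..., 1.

K has 4 vertices, 4 edges.
rank ∂_0 = 0, rank ∂_1 = 3 ⇒ b_0 = 4 − 0 − 3 = 1; all invariant factors of ∂_1 are 1 so no torsion. So H_0 = Z.
rank ∂_1 = 3, rank ∂_2 = 0 ⇒ b_1 = 4 − 3 − 0 = 1. So H_1 = Z.

H_0 = Z,  H_1 = Z.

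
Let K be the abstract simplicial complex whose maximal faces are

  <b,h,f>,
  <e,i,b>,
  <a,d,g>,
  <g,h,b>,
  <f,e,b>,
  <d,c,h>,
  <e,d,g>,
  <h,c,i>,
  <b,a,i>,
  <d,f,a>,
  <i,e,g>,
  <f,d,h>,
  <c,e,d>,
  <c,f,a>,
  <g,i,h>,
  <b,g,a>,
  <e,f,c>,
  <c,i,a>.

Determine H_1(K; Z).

Fix the vertex order a < b < c < d < e < f < g < h < i and write every simplex with vertices in increasing order. Then dim K = 2 and the simplices of K are:

  0-simplices (9): a, b, c, d, e, f, g, h, i
  1-simplices (27): ab, ac, ad, af, ag, ai, be, bf, bg, bh, bi, cd, ce, cf, ch, ci, de, df, dg, dh, ef, eg, ei, fh, gh, gi, hi
  2-simplices (18): abg, abi, acf, aci, adf, adg, bef, bei, bfh, bgh, cde, cdh, cef, chi, deg, dfh, egi, ghi

so the chain groups are C_0 ≅ Z^9, C_1 ≅ Z^27, C_2 ≅ Z^18.

Boundary ∂_1: C_1 → C_0 sends each edge [p,q] (with p < q) to q − p. For instance
  ∂ac = c − a.
The resulting 9×27 matrix has rank 8, and its Smith normal form has invariant factors (1,1,1,1,1,1,1,1).

The boundary map ∂_2: C_2 → C_1 maps a triangle to the signed sum of its edges. For instance
  ∂deg = eg − dg + de,
  ∂bei = ei − bi + be.
This gives a 27×18 integer matrix of rank 18; reducing to Smith normal form yields diagonal entries (1,1,1,1,1,1,1,1,1,1,1,1,1,1,1,1,1,2).

From H_k ≅ ker(∂_k) / im(∂_{k+1}) we obtain:

  H_1: rank ker ∂_1 − rank ∂_2 = (27 − 8) − 18 = 1, and ∂_2 has invariant factor 2 > 1, so H_1 = Z ⊕ Z/2.

(K is a triangulation of the Klein bottle.)

H_1 = Z ⊕ Z/2.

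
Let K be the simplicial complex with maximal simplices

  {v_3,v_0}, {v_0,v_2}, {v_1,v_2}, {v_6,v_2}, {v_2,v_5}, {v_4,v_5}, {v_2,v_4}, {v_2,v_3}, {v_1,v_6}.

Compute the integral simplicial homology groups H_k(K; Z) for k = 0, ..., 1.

K has 7 vertices, 9 edges.
rank ∂_0 = 0, rank ∂_1 = 6 ⇒ b_0 = 7 − 0 − 6 = 1; all invariant factors of ∂_1 are 1 so no torsion. So H_0 ≅ Z.
rank ∂_1 = 6, rank ∂_2 = 0 ⇒ b_1 = 9 − 6 − 0 = 3. So H_1 ≅ Z^3.

H_0 ≅ Z,  H_1 ≅ Z^3.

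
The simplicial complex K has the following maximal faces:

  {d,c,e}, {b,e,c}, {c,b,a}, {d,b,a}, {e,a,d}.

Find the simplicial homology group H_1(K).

K has 5 vertices, 10 edges, 5 triangles.
rank ∂_1 = 4, rank ∂_2 = 5 ⇒ b_1 = 10 − 4 − 5 = 1; all invariant factors of ∂_2 are 1 so no torsion. So H_1 ≅ Z.

H_1 ≅ Z.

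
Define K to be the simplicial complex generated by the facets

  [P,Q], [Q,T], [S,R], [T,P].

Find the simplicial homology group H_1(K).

H_1 = Z.

Fix the vertex order P < Q < R < S < T and write every simplex with vertices in increasing order. Then dim K = 1 and the simplices of K are:

  0-simplices (5): P, Q, R, S, T
  1-simplices (4): PQ, PT, QT, RS

Hence C_0 ≅ Z^5, C_1 ≅ Z^4.

∂_1: C_1 → C_0 is given by ∂[p,q] = [q] − [p].
The 5×4 boundary matrix has rank 3 and Smith normal form diag(1,1,1).

Computing H_k = (kernel of ∂_k) / (image of ∂_{k+1}):

  H_1: rank ker ∂_1 − rank ∂_2 = (4 − 3) − 0 = 1, and there is no ∂_2, so H_1 ≅ Z.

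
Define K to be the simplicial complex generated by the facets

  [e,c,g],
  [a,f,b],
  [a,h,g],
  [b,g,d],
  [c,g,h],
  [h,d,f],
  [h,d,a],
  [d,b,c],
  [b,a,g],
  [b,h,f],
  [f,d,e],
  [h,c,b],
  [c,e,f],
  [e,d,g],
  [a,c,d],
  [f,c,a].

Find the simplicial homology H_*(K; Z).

H_0 ≅ Z,  H_1 ≅ Z^2,  H_2 ≅ Z.

Take the total order a < b < c < d < e < f < g < h on the vertex set. Then K (dimension 2) consists of the simplices:

  0-simplices (8): a, b, c, d, e, f, g, h
  1-simplices (24): ab, ac, ad, af, ag, ah, bc, bd, bf, bg, bh, cd, ce, cf, cg, ch, de, df, dg, dh, ef, eg, fh, gh
  2-simplices (16): abf, abg, acd, acf, adh, agh, bcd, bch, bdg, bfh, cef, ceg, cgh, def, deg, dfh

so the chain groups are C_0 ≅ Z^8, C_1 ≅ Z^24, C_2 ≅ Z^16.

Boundary ∂_1: C_1 → C_0 is given by ∂[p,q] = [q] − [p]. For instance
  ∂bd = d − b.
The resulting 8×24 matrix has rank 7, and its Smith normal form has invariant factors (1,1,1,1,1,1,1).

∂_2: C_2 → C_1 sends each 2-simplex [p,q,r] to [q,r] − [p,r] + [p,q]. For instance
  ∂bfh = fh − bh + bf,
  ∂bcd = cd − bd + bc.
As a 24×16 matrix over Z this has rank 15, with invariant factors (1,1,1,1,1,1,1,1,1,1,1,1,1,1,1).

Computing H_k = (kernel of ∂_k) / (image of ∂_{k+1}):

  H_0: rank C_0 − rank ∂_1 = 8 − 7 = 1, and the invariant factors of ∂_1 are all 1, so H_0 ≅ Z.
  H_1: rank ker ∂_1 − rank ∂_2 = (24 − 7) − 15 = 2, and the invariant factors of ∂_2 are all 1, so H_1 ≅ Z^2.
  H_2: rank ker ∂_2 − rank ∂_3 = (16 − 15) − 0 = 1, and there is no ∂_3, so H_2 ≅ Z.

As a check, the Euler characteristic is 8 − 24 + 16 = 0, which agrees with 1 − 2 + 1 = 0.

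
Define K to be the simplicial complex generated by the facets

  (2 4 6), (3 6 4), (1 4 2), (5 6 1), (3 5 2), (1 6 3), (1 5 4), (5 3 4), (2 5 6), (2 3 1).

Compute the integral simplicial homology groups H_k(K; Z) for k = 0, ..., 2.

H_0 = Z,  H_1 = Z_2,  H_2 = 0.

Take the total order 1 < 2 < 3 < 4 < 5 < 6 on the vertex set. Then K (dimension 2) consists of the simplices:

  0-simplices (6): [1], [2], [3], [4], [5], [6]
  1-simplices (15): [1,2], [1,3], [1,4], [1,5], [1,6], [2,3], [2,4], [2,5], [2,6], [3,4], [3,5], [3,6], [4,5], [4,6], [5,6]
  2-simplices (10): [1,2,3], [1,2,4], [1,3,6], [1,4,5], [1,5,6], [2,3,5], [2,4,6], [2,5,6], [3,4,5], [3,4,6]

Hence C_0 ≅ Z^6, C_1 ≅ Z^15, C_2 ≅ Z^10.

∂_1: C_1 → C_0 maps an edge to its endpoints' difference, ∂[p,q] = q − p. For instance
  ∂[3,5] = [5] − [3].
The 6×15 boundary matrix has rank 5 and Smith normal form diag(1,1,1,1,1).

∂_2: C_2 → C_1 acts by ∂[p,q,r] = [q,r] − [p,r] + [p,q]. For instance
  ∂[1,3,6] = [3,6] − [1,6] + [1,3],
  ∂[1,4,5] = [4,5] − [1,5] + [1,4].
As a 15×10 matrix over Z this has rank 10, with invariant factors (1,1,1,1,1,1,1,1,1,2).

From H_k ≅ ker(∂_k) / im(∂_{k+1}) we obtain:

  H_0: rank C_0 − rank ∂_1 = 6 − 5 = 1, and the invariant factors of ∂_1 are all 1, so H_0 ≅ Z.
  H_1: rank ker ∂_1 − rank ∂_2 = (15 − 5) − 10 = 0, and ∂_2 has invariant factor 2 > 1, so H_1 ≅ Z_2.
  H_2: rank ker ∂_2 − rank ∂_3 = (10 − 10) − 0 = 0, and there is no ∂_3, so H_2 ≅ 0.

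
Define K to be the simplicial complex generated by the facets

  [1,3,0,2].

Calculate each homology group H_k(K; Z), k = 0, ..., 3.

H_0 ≅ Z,  H_1 = 0,  H_2 = 0,  H_3 = 0.

Take the total order 0 < 1 < 2 < 3 on the vertex set. Then K (dimension 3) consists of the simplices:

  0-simplices (4): [0], [1], [2], [3]
  1-simplices (6): [0,1], [0,2], [0,3], [1,2], [1,3], [2,3]
  2-simplices (4): [0,1,2], [0,1,3], [0,2,3], [1,2,3]
  3-simplices (1): [0,1,2,3]

Hence C_0 ≅ Z^4, C_1 ≅ Z^6, C_2 ≅ Z^4, C_3 ≅ Z^1.

Boundary ∂_1: C_1 → C_0 sends each edge [p,q] (with p < q) to q − p.
This gives a 4×6 integer matrix of rank 3; reducing to Smith normal form yields diagonal entries (1,1,1).

Boundary ∂_2: C_2 → C_1 maps a triangle to the signed sum of its edges. For instance
  ∂[1,2,3] = [2,3] − [1,3] + [1,2],
  ∂[0,1,2] = [1,2] − [0,2] + [0,1].
As a 6×4 matrix over Z this has rank 3, with invariant factors (1,1,1).

The boundary map ∂_3: C_3 → C_2 sends each 3-simplex σ to the alternating sum Σ_i (−1)^i (σ with its i-th vertex removed). For instance
  ∂[0,1,2,3] = [1,2,3] − [0,2,3] + [0,1,3] − [0,1,2].
As a 4×1 matrix over Z this has rank 1, with invariant factors (1).

Computing H_k = (kernel of ∂_k) / (image of ∂_{k+1}):

  H_0: rank C_0 − rank ∂_1 = 4 − 3 = 1, and the invariant factors of ∂_1 are all 1, so H_0 ≅ Z.
  H_1: rank ker ∂_1 − rank ∂_2 = (6 − 3) − 3 = 0, and the invariant factors of ∂_2 are all 1, so H_1 ≅ 0.
  H_2: rank ker ∂_2 − rank ∂_3 = (4 − 3) − 1 = 0, and the invariant factors of ∂_3 are all 1, so H_2 ≅ 0.
  H_3: rank ker ∂_3 − rank ∂_4 = (1 − 1) − 0 = 0, and there is no ∂_4, so H_3 ≅ 0.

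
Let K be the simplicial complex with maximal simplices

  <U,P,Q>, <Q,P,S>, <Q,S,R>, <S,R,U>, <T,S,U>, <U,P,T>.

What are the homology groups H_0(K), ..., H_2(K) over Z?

H_0 = Z,  H_1 = Z,  H_2 = 0.

We work with the vertex ordering P < Q < R < S < T < U. The simplices of K, each written with vertices in increasing order, are:

  0-simplices (6): P, Q, R, S, T, U
  1-simplices (12): PQ, PS, PT, PU, QR, QS, QU, RS, RU, ST, SU, TU
  2-simplices (6): PQS, PQU, PTU, QRS, RSU, STU

Hence C_0 ≅ Z^6, C_1 ≅ Z^12, C_2 ≅ Z^6.

Boundary ∂_1: C_1 → C_0 maps an edge to its endpoints' difference, ∂[p,q] = q − p. For instance
  ∂QS = S − Q.
The 6×12 boundary matrix has rank 5 and Smith normal form diag(1,1,1,1,1).

∂_2: C_2 → C_1 sends each 2-simplex [p,q,r] to [q,r] − [p,r] + [p,q]. For instance
  ∂QRS = RS − QS + QR,
  ∂PTU = TU − PU + PT.
This gives a 12×6 integer matrix of rank 6; reducing to Smith normal form yields diagonal entries (1,1,1,1,1,1).

Now H_k = ker ∂_k / im ∂_{k+1}, so:

  H_0: rank C_0 − rank ∂_1 = 6 − 5 = 1, and the invariant factors of ∂_1 are all 1, so H_0 ≅ Z.
  H_1: rank ker ∂_1 − rank ∂_2 = (12 − 5) − 6 = 1, and the invariant factors of ∂_2 are all 1, so H_1 ≅ Z.
  H_2: rank ker ∂_2 − rank ∂_3 = (6 − 6) − 0 = 0, and there is no ∂_3, so H_2 ≅ 0.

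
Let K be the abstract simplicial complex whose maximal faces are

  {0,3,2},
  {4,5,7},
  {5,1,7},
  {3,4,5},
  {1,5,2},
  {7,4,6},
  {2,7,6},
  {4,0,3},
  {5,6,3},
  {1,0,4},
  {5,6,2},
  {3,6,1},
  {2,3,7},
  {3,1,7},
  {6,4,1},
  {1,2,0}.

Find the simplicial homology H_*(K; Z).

H_0 = Z,  H_1 = Z^2,  H_2 = Z.

Take the total order 0 < 1 < 2 < 3 < 4 < 5 < 6 < 7 on the vertex set. Then K (dimension 2) consists of the simplices:

  0-simplices (8): [0], [1], [2], [3], [4], [5], [6], [7]
  1-simplices (24): (24 of them)
  2-simplices (16): [0,1,2], [0,1,4], [0,2,3], [0,3,4], [1,2,5], [1,3,6], [1,3,7], [1,4,6], [1,5,7], [2,3,7], [2,5,6], [2,6,7], [3,4,5], [3,5,6], [4,5,7], [4,6,7]

giving chain groups C_0 ≅ Z^8, C_1 ≅ Z^24, C_2 ≅ Z^16.

∂_1: C_1 → C_0 maps an edge to its endpoints' difference, ∂[p,q] = q − p. For instance
  ∂[1,3] = [3] − [1].
This gives a 8×24 integer matrix of rank 7; reducing to Smith normal form yields diagonal entries (1,1,1,1,1,1,1).

Boundary ∂_2: C_2 → C_1 acts by ∂[p,q,r] = [q,r] − [p,r] + [p,q]. For instance
  ∂[1,5,7] = [5,7] − [1,7] + [1,5],
  ∂[2,3,7] = [3,7] − [2,7] + [2,3].
This gives a 24×16 integer matrix of rank 15; reducing to Smith normal form yields diagonal entries (1,1,1,1,1,1,1,1,1,1,1,1,1,1,1).

Reading off H_k = ker ∂_k / im ∂_{k+1}:

  H_0: rank C_0 − rank ∂_1 = 8 − 7 = 1, and the invariant factors of ∂_1 are all 1, so H_0 = Z.
  H_1: rank ker ∂_1 − rank ∂_2 = (24 − 7) − 15 = 2, and the invariant factors of ∂_2 are all 1, so H_1 = Z^2.
  H_2: rank ker ∂_2 − rank ∂_3 = (16 − 15) − 0 = 1, and there is no ∂_3, so H_2 = Z.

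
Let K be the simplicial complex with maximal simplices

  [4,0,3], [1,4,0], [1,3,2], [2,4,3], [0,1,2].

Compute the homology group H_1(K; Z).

Order the vertices as 0 < 1 < 2 < 3 < 4. Listing each simplex with vertices in this order, K has dimension 2 with simplices:

  0-simplices (5): [0], [1], [2], [3], [4]
  1-simplices (10): [0,1], [0,2], [0,3], [0,4], [1,2], [1,3], [1,4], [2,3], [2,4], [3,4]
  2-simplices (5): [0,1,2], [0,1,4], [0,3,4], [1,2,3], [2,3,4]

giving chain groups C_0 ≅ Z^5, C_1 ≅ Z^10, C_2 ≅ Z^5.

The boundary map ∂_1: C_1 → C_0 is given by ∂[p,q] = [q] − [p].
The resulting 5×10 matrix has rank 4, and its Smith normal form has invariant factors (1,1,1,1).

Boundary ∂_2: C_2 → C_1 acts by ∂[p,q,r] = [q,r] − [p,r] + [p,q]. For instance
  ∂[0,3,4] = [3,4] − [0,4] + [0,3],
  ∂[2,3,4] = [3,4] − [2,4] + [2,3].
This gives a 10×5 integer matrix of rank 5; reducing to Smith normal form yields diagonal entries (1,1,1,1,1).

Computing H_k = (kernel of ∂_k) / (image of ∂_{k+1}):

  H_1: rank ker ∂_1 − rank ∂_2 = (10 − 4) − 5 = 1, and the invariant factors of ∂_2 are all 1, so H_1 ≅ Z.

H_1 = Z.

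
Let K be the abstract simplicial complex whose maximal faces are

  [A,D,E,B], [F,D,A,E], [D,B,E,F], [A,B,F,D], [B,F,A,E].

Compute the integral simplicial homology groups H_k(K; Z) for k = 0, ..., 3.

K has 5 vertices, 10 edges, 10 triangles, 5 3-simplices.
rank ∂_0 = 0, rank ∂_1 = 4 ⇒ b_0 = 5 − 0 − 4 = 1; all invariant factors of ∂_1 are 1 so no torsion. So H_0 ≅ Z.
rank ∂_1 = 4, rank ∂_2 = 6 ⇒ b_1 = 10 − 4 − 6 = 0; all invariant factors of ∂_2 are 1 so no torsion. So H_1 ≅ 0.
rank ∂_2 = 6, rank ∂_3 = 4 ⇒ b_2 = 10 − 6 − 4 = 0; all invariant factors of ∂_3 are 1 so no torsion. So H_2 ≅ 0.
rank ∂_3 = 4, rank ∂_4 = 0 ⇒ b_3 = 5 − 4 − 0 = 1. So H_3 ≅ Z.

H_0 = Z,  H_1 = 0,  H_2 = 0,  H_3 = Z.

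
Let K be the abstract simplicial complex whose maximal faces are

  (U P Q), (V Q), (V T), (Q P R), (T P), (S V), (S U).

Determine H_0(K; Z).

H_0 ≅ Z.

Take the total order P < Q < R < S < T < U < V on the vertex set. Then K (dimension 2) consists of the simplices:

  0-simplices (7): P, Q, R, S, T, U, V
  1-simplices (10): PQ, PR, PT, PU, QR, QU, QV, SU, SV, TV
  2-simplices (2): PQR, PQU

so the chain groups are C_0 ≅ Z^7, C_1 ≅ Z^10, C_2 ≅ Z^2.

Boundary ∂_1: C_1 → C_0 sends each edge [p,q] (with p < q) to q − p. For instance
  ∂QR = R − Q.
The 7×10 boundary matrix has rank 6 and Smith normal form diag(1,1,1,1,1,1).

∂_2: C_2 → C_1 acts by ∂[p,q,r] = [q,r] − [p,r] + [p,q]. For instance
  ∂PQR = QR − PR + PQ,
  ∂PQU = QU − PU + PQ.
The resulting 10×2 matrix has rank 2, and its Smith normal form has invariant factors (1,1).

Reading off H_k = ker ∂_k / im ∂_{k+1}:

  H_0: rank C_0 − rank ∂_1 = 7 − 6 = 1, and the invariant factors of ∂_1 are all 1, so H_0 = Z.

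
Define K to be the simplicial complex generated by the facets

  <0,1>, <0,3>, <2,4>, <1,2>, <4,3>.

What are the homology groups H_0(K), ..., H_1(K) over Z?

Fix the vertex order 0 < 1 < 2 < 3 < 4 and write every simplex with vertices in increasing order. Then dim K = 1 and the simplices of K are:

  0-simplices (5): [0], [1], [2], [3], [4]
  1-simplices (5): [0,1], [0,3], [1,2], [2,4], [3,4]

giving chain groups C_0 ≅ Z^5, C_1 ≅ Z^5.

The boundary map ∂_1: C_1 → C_0 is given by ∂[p,q] = [q] − [p]. For instance
  ∂[3,4] = [4] − [3].
As a 5×5 matrix over Z this has rank 4, with invariant factors (1,1,1,1).

Computing H_k = (kernel of ∂_k) / (image of ∂_{k+1}):

  H_0: rank C_0 − rank ∂_1 = 5 − 4 = 1, and the invariant factors of ∂_1 are all 1, so H_0 = Z.
  H_1: rank ker ∂_1 − rank ∂_2 = (5 − 4) − 0 = 1, and there is no ∂_2, so H_1 = Z.

(K is a triangulation of the circle S^1.)

H_0 ≅ Z,  H_1 ≅ Z.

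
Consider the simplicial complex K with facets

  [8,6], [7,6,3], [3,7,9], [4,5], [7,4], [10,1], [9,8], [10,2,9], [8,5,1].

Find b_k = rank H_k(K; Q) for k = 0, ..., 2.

b_0 = 1, b_1 = 3, b_2 = 0.

Fix the vertex order 1 < 2 < 3 < 4 < 5 < 6 < 7 < 8 < 9 < 10 and write every simplex with vertices in increasing order. Then dim K = 2 and the simplices of K are:

  0-simplices (10): [1], [2], [3], [4], [5], [6], [7], [8], [9], [10]
  1-simplices (16): [1,5], [1,8], [1,10], [2,9], [2,10], [3,6], [3,7], [3,9], [4,5], [4,7], [5,8], [6,7], [6,8], [7,9], [8,9], [9,10]
  2-simplices (4): [1,5,8], [2,9,10], [3,6,7], [3,7,9]

Hence C_0 ≅ Z^10, C_1 ≅ Z^16, C_2 ≅ Z^4.

Boundary ∂_1: C_1 → C_0 sends each edge [p,q] (with p < q) to q − p. For instance
  ∂[8,9] = [9] − [8].
This gives a 10×16 integer matrix of rank 9; reducing to Smith normal form yields diagonal entries (1,1,1,1,1,1,1,1,1).

Boundary ∂_2: C_2 → C_1 maps a triangle to the signed sum of its edges. For instance
  ∂[1,5,8] = [5,8] − [1,8] + [1,5],
  ∂[3,7,9] = [7,9] − [3,9] + [3,7].
This gives a 16×4 integer matrix of rank 4; reducing to Smith normal form yields diagonal entries (1,1,1,1).

Now H_k = ker ∂_k / im ∂_{k+1}, so:

  H_0: rank C_0 − rank ∂_1 = 10 − 9 = 1, and the invariant factors of ∂_1 are all 1, so H_0 ≅ Z.
  H_1: rank ker ∂_1 − rank ∂_2 = (16 − 9) − 4 = 3, and the invariant factors of ∂_2 are all 1, so H_1 ≅ Z^3.
  H_2: rank ker ∂_2 − rank ∂_3 = (4 − 4) − 0 = 0, and there is no ∂_3, so H_2 ≅ 0.

Hence the Betti numbers are b_0 = 1, b_1 = 3, b_2 = 0.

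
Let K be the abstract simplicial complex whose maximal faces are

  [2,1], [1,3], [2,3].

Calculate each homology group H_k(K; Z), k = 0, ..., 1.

We work with the vertex ordering 1 < 2 < 3. The simplices of K, each written with vertices in increasing order, are:

  0-simplices (3): [1], [2], [3]
  1-simplices (3): [1,2], [1,3], [2,3]

Hence C_0 ≅ Z^3, C_1 ≅ Z^3.

The boundary map ∂_1: C_1 → C_0 is given by ∂[p,q] = [q] − [p]. For instance
  ∂[1,3] = [3] − [1].
This gives a 3×3 integer matrix of rank 2; reducing to Smith normal form yields diagonal entries (1,1).

Reading off H_k = ker ∂_k / im ∂_{k+1}:

  H_0: rank C_0 − rank ∂_1 = 3 − 2 = 1, and the invariant factors of ∂_1 are all 1, so H_0 ≅ Z.
  H_1: rank ker ∂_1 − rank ∂_2 = (3 − 2) − 0 = 1, and there is no ∂_2, so H_1 ≅ Z.

H_0 = Z,  H_1 = Z.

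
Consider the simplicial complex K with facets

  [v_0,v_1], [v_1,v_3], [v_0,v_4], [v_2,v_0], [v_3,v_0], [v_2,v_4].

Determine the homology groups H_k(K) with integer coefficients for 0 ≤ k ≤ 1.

H_0 ≅ Z,  H_1 ≅ Z^2.

Fix the vertex order v_0 < v_1 < v_2 < v_3 < v_4 and write every simplex with vertices in increasing order. Then dim K = 1 and the simplices of K are:

  0-simplices (5): [v_0], [v_1], [v_2], [v_3], [v_4]
  1-simplices (6): [v_0,v_1], [v_0,v_2], [v_0,v_3], [v_0,v_4], [v_1,v_3], [v_2,v_4]

so the chain groups are C_0 ≅ Z^5, C_1 ≅ Z^6.

The boundary map ∂_1: C_1 → C_0 sends each edge [p,q] (with p < q) to q − p. For instance
  ∂[v_0,v_4] = [v_4] − [v_0].
As a 5×6 matrix over Z this has rank 4, with invariant factors (1,1,1,1).

Now H_k = ker ∂_k / im ∂_{k+1}, so:

  H_0: rank C_0 − rank ∂_1 = 5 − 4 = 1, and the invariant factors of ∂_1 are all 1, so H_0 = Z.
  H_1: rank ker ∂_1 − rank ∂_2 = (6 − 4) − 0 = 2, and there is no ∂_2, so H_1 = Z^2.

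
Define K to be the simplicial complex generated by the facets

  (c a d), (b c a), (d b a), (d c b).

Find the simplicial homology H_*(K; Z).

Fix the vertex order a < b < c < d and write every simplex with vertices in increasing order. Then dim K = 2 and the simplices of K are:

  0-simplices (4): a, b, c, d
  1-simplices (6): ab, ac, ad, bc, bd, cd
  2-simplices (4): abc, abd, acd, bcd

giving chain groups C_0 ≅ Z^4, C_1 ≅ Z^6, C_2 ≅ Z^4.

The boundary map ∂_1: C_1 → C_0 sends each edge [p,q] (with p < q) to q − p. For instance
  ∂bc = c − b.
This gives a 4×6 integer matrix of rank 3; reducing to Smith normal form yields diagonal entries (1,1,1).

Boundary ∂_2: C_2 → C_1 maps a triangle to the signed sum of its edges. For instance
  ∂abd = bd − ad + ab,
  ∂abc = bc − ac + ab.
As a 6×4 matrix over Z this has rank 3, with invariant factors (1,1,1).

Computing H_k = (kernel of ∂_k) / (image of ∂_{k+1}):

  H_0: rank C_0 − rank ∂_1 = 4 − 3 = 1, and the invariant factors of ∂_1 are all 1, so H_0 ≅ Z.
  H_1: rank ker ∂_1 − rank ∂_2 = (6 − 3) − 3 = 0, and the invariant factors of ∂_2 are all 1, so H_1 ≅ 0.
  H_2: rank ker ∂_2 − rank ∂_3 = (4 − 3) − 0 = 1, and there is no ∂_3, so H_2 ≅ Z.

(K is a triangulation of the 2-sphere S^2.)

H_0 = Z,  H_1 = 0,  H_2 = Z.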